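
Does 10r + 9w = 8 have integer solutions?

Step 1: Compute gcd(10, 9).
gcd(10, 9) = 1

Step 2: Check divisibility.
Does 1 divide 8? 8 = 1 x 8, so yes.

By the theorem on linear Diophantine equations, 10r + 9w = 8 has integer solutions if and only if gcd(10, 9) divides 8. Since 1 | 8, solutions exist.

Yes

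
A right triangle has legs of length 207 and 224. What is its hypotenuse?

c² = a² + b² = 207² + 224² = 42849 + 50176 = 93025
c = 305

305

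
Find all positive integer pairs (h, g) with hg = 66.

The positive divisors of 66 are: 1, 2, 3, 6, 11, 22, 33, 66.
Each divisor d gives the pair (d, 66/d):
(1, 66), (2, 33), (3, 22), (6, 11), (11, 6), (22, 3), (33, 2), (66, 1)

(1, 66), (2, 33), (3, 22), (6, 11), (11, 6), (22, 3), (33, 2), (66, 1)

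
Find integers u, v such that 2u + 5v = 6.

Step 1: Check solvability.
gcd(2, 5) = 1
Since 1 divides 6, solutions exist.

Step 2: Apply extended Euclidean algorithm to find gcd.
We find integers such that 2*x0 + 5*y0 = 1

Step 3: Scale the particular solution.
Multiply by 6/1 = 6:
u = -12, v = 6

Step 4: Verify.
2*(-12) + 5*(6) = 6 = 6 ✓

u = -12, v = 6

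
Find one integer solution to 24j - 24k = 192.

Step 1: Check solvability.
gcd(24, 24) = 24
Since 24 divides 192, solutions exist.

Step 2: Apply extended Euclidean algorithm to find gcd.
We find integers such that 24*x0 + 24*y0 = 24

Step 3: Scale the particular solution.
Multiply by 192/24 = 8:
j = 0, k = -8

Step 4: Verify.
24*(0) - 24*(-8) = 192 = 192 ✓

j = 0, k = -8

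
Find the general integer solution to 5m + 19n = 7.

Step 1: Compute gcd(5, 19) = 1.
Since 1 divides 7, solutions exist.

Step 2: Find a particular solution using extended Euclidean algorithm.
We get m₀ = 28, n₀ = -7.
Check: 5*28 + 19*-7 = 7 = 7 ✓

Step 3: Write the general solution.
m = 28 + (19/1)t = 28 + 19t
n = -7 - (5/1)t = -7 - 5t
for any integer t.

m = 28 + 19t, n = -7 - 5t for integer t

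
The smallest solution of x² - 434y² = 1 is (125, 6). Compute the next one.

Solutions to x² - Dy² = 1 are generated by powers of (x₀ + y₀√D).
The next solution satisfies x₁ + y₁√434 = (x₀ + y₀√434)², giving:
x₁ = x₀² + 434y₀² = 125² + 434·6² = 15625 + 15624 = 31249
y₁ = 2x₀y₀ = 2·125·6 = 1500

Verify: 31249² - 434·1500² = 976500001 - 976500000 = 1 ✓

x = 31249, y = 1500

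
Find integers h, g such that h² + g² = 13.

We need to find integers h, g > 0 such that h² + g² = 13.
Trying h = 2: g² = 13 - 2² = 13 - 4 = 9
g = 3
Check: 2² + 3² = 4 + 9 = 13 ✓

13 = 2² + 3²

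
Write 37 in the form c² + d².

We need to find integers c, d > 0 such that c² + d² = 37.
Trying c = 1: d² = 37 - 1² = 37 - 1 = 36
d = 6
Check: 1² + 6² = 1 + 36 = 37 ✓

37 = 1² + 6²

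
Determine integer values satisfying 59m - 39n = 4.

Step 1: Check solvability.
gcd(59, 39) = 1
Since 1 divides 4, solutions exist.

Step 2: Apply extended Euclidean algorithm to find gcd.
We find integers such that 59*x0 + 39*y0 = 1

Step 3: Scale the particular solution.
Multiply by 4/1 = 4:
m = 8, n = 12

Step 4: Verify.
59*(8) - 39*(12) = 4 = 4 ✓

m = 8, n = 12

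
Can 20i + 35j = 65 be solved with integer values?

Step 1: Compute gcd(20, 35).
gcd(20, 35) = 5

Step 2: Check divisibility.
Does 5 divide 65? 65 = 5 x 13, so yes.

By the theorem on linear Diophantine equations, 20i + 35j = 65 has integer solutions if and only if gcd(20, 35) divides 65. Since 5 | 65, solutions exist.

Yes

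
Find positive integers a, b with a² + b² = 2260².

We need a² + b² = 2260² = 5107600.
Trying: 1612² + 1584² = 2598544 + 2509056 = 5107600 ✓

(1612, 1584, 2260)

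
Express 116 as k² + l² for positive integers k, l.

We need to find integers k, l > 0 such that k² + l² = 116.
Trying k = 4: l² = 116 - 4² = 116 - 16 = 100
l = 10
Check: 4² + 10² = 16 + 100 = 116 ✓

116 = 4² + 10²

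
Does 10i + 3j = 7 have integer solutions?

Step 1: Compute gcd(10, 3).
gcd(10, 3) = 1

Step 2: Check divisibility.
Does 1 divide 7? 7 = 1 x 7, so yes.

By the theorem on linear Diophantine equations, 10i + 3j = 7 has integer solutions if and only if gcd(10, 3) divides 7. Since 1 | 7, solutions exist.

Yes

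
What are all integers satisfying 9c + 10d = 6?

Step 1: Compute gcd(9, 10) = 1.
Since 1 divides 6, solutions exist.

Step 2: Find a particular solution using extended Euclidean algorithm.
We get c₀ = -6, d₀ = 6.
Check: 9*-6 + 10*6 = 6 = 6 ✓

Step 3: Write the general solution.
c = -6 + (10/1)t = -6 + 10t
d = 6 - (9/1)t = 6 - 9t
for any integer t.

c = -6 + 10t, d = 6 - 9t for integer t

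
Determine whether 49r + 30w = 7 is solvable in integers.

Step 1: Compute gcd(49, 30).
gcd(49, 30) = 1

Step 2: Check divisibility.
Does 1 divide 7? 7 = 1 x 7, so yes.

By the theorem on linear Diophantine equations, 49r + 30w = 7 has integer solutions if and only if gcd(49, 30) divides 7. Since 1 | 7, solutions exist.

Yes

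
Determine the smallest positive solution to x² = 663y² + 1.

We seek the smallest positive integers (x, y) with x² - 663y² = 1, i.e., x² = 663y² + 1.
Try successive y values:
y = 1: x² = 663·1² + 1 = 664, not a perfect square
y = 2: x² = 663·2² + 1 = 2653, not a perfect square
y = 3: x² = 663·3² + 1 = 5968, not a perfect square
... continuing the search (or via continued fractions) ...
y = 4: x² = 663·4² + 1 = 10609, x = 103 ✓

Verify: 103² - 663·4² = 10609 - 10608 = 1 ✓

x = 103, y = 4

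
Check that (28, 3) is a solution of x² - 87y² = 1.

Compute x² = 28² = 784
Compute 87y² = 87·3² = 87·9 = 783
x² - 87y² = 784 - 783 = 1
Since this equals 1, (28, 3) is a solution.

Yes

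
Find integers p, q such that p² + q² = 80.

We need to find integers p, q > 0 such that p² + q² = 80.
Trying p = 4: q² = 80 - 4² = 80 - 16 = 64
q = 8
Check: 4² + 8² = 16 + 64 = 80 ✓

80 = 4² + 8²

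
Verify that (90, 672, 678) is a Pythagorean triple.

Compute a² + b²:
90² + 672² = 8100 + 451584 = 459684
Compute c²:
678² = 459684
Since 459684 = 459684, it is a Pythagorean triple.

Yes, it is a Pythagorean triple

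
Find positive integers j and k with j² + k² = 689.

We need to find integers j, k > 0 such that j² + k² = 689.
Trying j = 8: k² = 689 - 8² = 689 - 64 = 625
k = 25
Check: 8² + 25² = 64 + 625 = 689 ✓

689 = 8² + 25²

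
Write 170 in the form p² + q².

We need to find integers p, q > 0 such that p² + q² = 170.
Trying p = 1: q² = 170 - 1² = 170 - 1 = 169
q = 13
Check: 1² + 13² = 1 + 169 = 170 ✓

170 = 1² + 13²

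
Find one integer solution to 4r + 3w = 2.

Step 1: Check solvability.
gcd(4, 3) = 1
Since 1 divides 2, solutions exist.

Step 2: Apply extended Euclidean algorithm to find gcd.
We find integers such that 4*x0 + 3*y0 = 1

Step 3: Scale the particular solution.
Multiply by 2/1 = 2:
r = 2, w = -2

Step 4: Verify.
4*(2) + 3*(-2) = 2 = 2 ✓

r = 2, w = -2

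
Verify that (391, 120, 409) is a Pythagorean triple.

Compute a² + b² = 391² + 120² = 152881 + 14400 = 167281
Compute c² = 409² = 167281
Since 167281 = 167281, confirmed.

Yes, it is a Pythagorean triple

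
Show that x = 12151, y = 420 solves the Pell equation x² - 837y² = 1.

Compute x² = 12151² = 147646801
Compute 837y² = 837·420² = 837·176400 = 147646800
x² - 837y² = 147646801 - 147646800 = 1
Since this equals 1, (12151, 420) is a solution.

Yes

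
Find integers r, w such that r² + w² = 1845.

We need to find integers r, w > 0 such that r² + w² = 1845.
Trying r = 9: w² = 1845 - 9² = 1845 - 81 = 1764
w = 42
Check: 9² + 42² = 81 + 1764 = 1845 ✓

1845 = 9² + 42²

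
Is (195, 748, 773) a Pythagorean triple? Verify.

Compute a² + b² = 195² + 748² = 38025 + 559504 = 597529
Compute c² = 773² = 597529
Since 597529 = 597529, confirmed.

Yes, it is a Pythagorean triple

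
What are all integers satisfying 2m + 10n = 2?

Step 1: Compute gcd(2, 10) = 2.
Since 2 divides 2, solutions exist.

Step 2: Find a particular solution using extended Euclidean algorithm.
We get m₀ = 1, n₀ = 0.
Check: 2*1 + 10*0 = 2 = 2 ✓

Step 3: Write the general solution.
m = 1 + (10/2)t = 1 + 5t
n = 0 - (2/2)t = 0 - 1t
for any integer t.

m = 1 + 5t, n = 0 - 1t for integer t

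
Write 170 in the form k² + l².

We need to find integers k, l > 0 such that k² + l² = 170.
Trying k = 1: l² = 170 - 1² = 170 - 1 = 169
l = 13
Check: 1² + 13² = 1 + 169 = 170 ✓

170 = 1² + 13²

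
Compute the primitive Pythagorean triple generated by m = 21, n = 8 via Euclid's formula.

a = m² - n² = 21² - 8² = 441 - 64 = 377
b = 2mn = 2·21·8 = 336
c = m² + n² = 441 + 64 = 505
Verify: 377² + 336² = 142129 + 112896 = 255025 = 505² ✓

(377, 336, 505)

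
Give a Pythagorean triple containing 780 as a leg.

We need the other leg and hypotenuse such that 780² + x² = c².
Take x = 1953, c = 2103: 780² + 1953² = 608400 + 3814209 = 4422609 = 2103² ✓
Triple: (1953, 780, 2103)

(1953, 780, 2103)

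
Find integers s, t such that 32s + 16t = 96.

Step 1: Check solvability.
gcd(32, 16) = 16
Since 16 divides 96, solutions exist.

Step 2: Apply extended Euclidean algorithm to find gcd.
We find integers such that 32*x0 + 16*y0 = 16

Step 3: Scale the particular solution.
Multiply by 96/16 = 6:
s = 0, t = 6

Step 4: Verify.
32*(0) + 16*(6) = 96 = 96 ✓

s = 0, t = 6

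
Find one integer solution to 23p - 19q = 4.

Step 1: Check solvability.
gcd(23, 19) = 1
Since 1 divides 4, solutions exist.

Step 2: Apply extended Euclidean algorithm to find gcd.
We find integers such that 23*x0 + 19*y0 = 1

Step 3: Scale the particular solution.
Multiply by 4/1 = 4:
p = 20, q = 24

Step 4: Verify.
23*(20) - 19*(24) = 4 = 4 ✓

p = 20, q = 24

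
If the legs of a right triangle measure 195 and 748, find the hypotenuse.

c² = a² + b² = 195² + 748² = 38025 + 559504 = 597529
c = 773

773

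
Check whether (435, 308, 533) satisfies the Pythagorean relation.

Compute a² + b²:
435² + 308² = 189225 + 94864 = 284089
Compute c²:
533² = 284089
Since 284089 = 284089, it is a Pythagorean triple.

Yes, it is a Pythagorean triple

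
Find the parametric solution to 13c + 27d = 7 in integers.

Step 1: Compute gcd(13, 27) = 1.
Since 1 divides 7, solutions exist.

Step 2: Find a particular solution using extended Euclidean algorithm.
We get c₀ = -14, d₀ = 7.
Check: 13*-14 + 27*7 = 7 = 7 ✓

Step 3: Write the general solution.
c = -14 + (27/1)t = -14 + 27t
d = 7 - (13/1)t = 7 - 13t
for any integer t.

c = -14 + 27t, d = 7 - 13t for integer t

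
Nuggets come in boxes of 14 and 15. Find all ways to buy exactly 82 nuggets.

We need non-negative integers (x, y) with 14x + 15y = 82.
For each x in 0..5, check if 82 - 14x is a non-negative multiple of 15.
No x yields an integer y ≥ 0.

No solution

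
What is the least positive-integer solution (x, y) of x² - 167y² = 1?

We seek the smallest positive integers (x, y) with x² - 167y² = 1, i.e., x² = 167y² + 1.
Try successive y values:
y = 1: x² = 167·1² + 1 = 168, not a perfect square
y = 2: x² = 167·2² + 1 = 669, not a perfect square
y = 3: x² = 167·3² + 1 = 1504, not a perfect square
... continuing the search (or via continued fractions) ...
y = 13: x² = 167·13² + 1 = 28224, x = 168 ✓

Verify: 168² - 167·13² = 28224 - 28223 = 1 ✓

x = 168, y = 13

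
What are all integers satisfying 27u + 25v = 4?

Step 1: Compute gcd(27, 25) = 1.
Since 1 divides 4, solutions exist.

Step 2: Find a particular solution using extended Euclidean algorithm.
We get u₀ = -48, v₀ = 52.
Check: 27*-48 + 25*52 = 4 = 4 ✓

Step 3: Write the general solution.
u = -48 + (25/1)t = -48 + 25t
v = 52 - (27/1)t = 52 - 27t
for any integer t.

u = -48 + 25t, v = 52 - 27t for integer t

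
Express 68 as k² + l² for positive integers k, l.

We need to find integers k, l > 0 such that k² + l² = 68.
Trying k = 2: l² = 68 - 2² = 68 - 4 = 64
l = 8
Check: 2² + 8² = 4 + 64 = 68 ✓

68 = 2² + 8²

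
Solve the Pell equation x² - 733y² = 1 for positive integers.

We seek the smallest positive integers (x, y) with x² - 733y² = 1, i.e., x² = 733y² + 1.
Try successive y values:
y = 1: x² = 733·1² + 1 = 734, not a perfect square
y = 2: x² = 733·2² + 1 = 2933, not a perfect square
y = 3: x² = 733·3² + 1 = 6598, not a perfect square
... continuing the search (or via continued fractions) ...
y = 7213860: x² = 733·7213860² + 1 = 38145155881006801, x = 195307849 ✓

Verify: 195307849² - 733·7213860² = 38145155881006801 - 38145155881006800 = 1 ✓

x = 195307849, y = 7213860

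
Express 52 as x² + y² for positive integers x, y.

We need to find integers x, y > 0 such that x² + y² = 52.
Trying x = 4: y² = 52 - 4² = 52 - 16 = 36
y = 6
Check: 4² + 6² = 16 + 36 = 52 ✓

52 = 4² + 6²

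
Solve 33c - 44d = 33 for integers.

Step 1: Check solvability.
gcd(33, 44) = 11
Since 11 divides 33, solutions exist.

Step 2: Apply extended Euclidean algorithm to find gcd.
We find integers such that 33*x0 + 44*y0 = 11

Step 3: Scale the particular solution.
Multiply by 33/11 = 3:
c = -3, d = -3

Step 4: Verify.
33*(-3) - 44*(-3) = 33 = 33 ✓

c = -3, d = -3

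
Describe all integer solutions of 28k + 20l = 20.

Step 1: Compute gcd(28, 20) = 4.
Since 4 divides 20, solutions exist.

Step 2: Find a particular solution using extended Euclidean algorithm.
We get k₀ = -10, l₀ = 15.
Check: 28*-10 + 20*15 = 20 = 20 ✓

Step 3: Write the general solution.
k = -10 + (20/4)t = -10 + 5t
l = 15 - (28/4)t = 15 - 7t
for any integer t.

k = -10 + 5t, l = 15 - 7t for integer t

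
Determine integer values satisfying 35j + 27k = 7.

Step 1: Check solvability.
gcd(35, 27) = 1
Since 1 divides 7, solutions exist.

Step 2: Apply extended Euclidean algorithm to find gcd.
We find integers such that 35*x0 + 27*y0 = 1

Step 3: Scale the particular solution.
Multiply by 7/1 = 7:
j = -70, k = 91

Step 4: Verify.
35*(-70) + 27*(91) = 7 = 7 ✓

j = -70, k = 91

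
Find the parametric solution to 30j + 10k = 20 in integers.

Step 1: Compute gcd(30, 10) = 10.
Since 10 divides 20, solutions exist.

Step 2: Find a particular solution using extended Euclidean algorithm.
We get j₀ = 0, k₀ = 2.
Check: 30*0 + 10*2 = 20 = 20 ✓

Step 3: Write the general solution.
j = 0 + (10/10)t = 0 + 1t
k = 2 - (30/10)t = 2 - 3t
for any integer t.

j = 0 + 1t, k = 2 - 3t for integer t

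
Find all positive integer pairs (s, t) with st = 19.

The positive divisors of 19 are: 1, 19.
Each divisor d gives the pair (d, 19/d):
(1, 19), (19, 1)

(1, 19), (19, 1)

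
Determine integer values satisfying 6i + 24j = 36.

Step 1: Check solvability.
gcd(6, 24) = 6
Since 6 divides 36, solutions exist.

Step 2: Apply extended Euclidean algorithm to find gcd.
We find integers such that 6*x0 + 24*y0 = 6

Step 3: Scale the particular solution.
Multiply by 36/6 = 6:
i = 6, j = 0

Step 4: Verify.
6*(6) + 24*(0) = 36 = 36 ✓

i = 6, j = 0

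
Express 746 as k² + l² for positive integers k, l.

We need to find integers k, l > 0 such that k² + l² = 746.
Trying k = 11: l² = 746 - 11² = 746 - 121 = 625
l = 25
Check: 11² + 25² = 121 + 625 = 746 ✓

746 = 11² + 25²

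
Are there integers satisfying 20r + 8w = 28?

Step 1: Compute gcd(20, 8).
gcd(20, 8) = 4

Step 2: Check divisibility.
Does 4 divide 28? 28 = 4 x 7, so yes.

By the theorem on linear Diophantine equations, 20r + 8w = 28 has integer solutions if and only if gcd(20, 8) divides 28. Since 4 | 28, solutions exist.

Yes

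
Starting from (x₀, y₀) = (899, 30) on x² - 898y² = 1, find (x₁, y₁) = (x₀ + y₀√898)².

Solutions to x² - Dy² = 1 are generated by powers of (x₀ + y₀√D).
The next solution satisfies x₁ + y₁√898 = (x₀ + y₀√898)², giving:
x₁ = x₀² + 898y₀² = 899² + 898·30² = 808201 + 808200 = 1616401
y₁ = 2x₀y₀ = 2·899·30 = 53940

Verify: 1616401² - 898·53940² = 2612752192801 - 2612752192800 = 1 ✓

x = 1616401, y = 53940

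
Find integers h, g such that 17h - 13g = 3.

Step 1: Check solvability.
gcd(17, 13) = 1
Since 1 divides 3, solutions exist.

Step 2: Apply extended Euclidean algorithm to find gcd.
We find integers such that 17*x0 + 13*y0 = 1

Step 3: Scale the particular solution.
Multiply by 3/1 = 3:
h = -9, g = -12

Step 4: Verify.
17*(-9) - 13*(-12) = 3 = 3 ✓

h = -9, g = -12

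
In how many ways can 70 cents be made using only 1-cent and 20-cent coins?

We need non-negative integers (x, y) with 1x + 20y = 70.
For each x from 0 to 70, check if (70 - 1x) is a non-negative multiple of 20.
Solutions (x, y): (10,3), (30,2), (50,1), (70,0)
Count: 4

4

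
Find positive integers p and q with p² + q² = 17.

We need to find integers p, q > 0 such that p² + q² = 17.
Trying p = 1: q² = 17 - 1² = 17 - 1 = 16
q = 4
Check: 1² + 4² = 1 + 16 = 17 ✓

17 = 1² + 4²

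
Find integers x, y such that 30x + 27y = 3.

Step 1: Check solvability.
gcd(30, 27) = 3
Since 3 divides 3, solutions exist.

Step 2: Apply extended Euclidean algorithm to find gcd.
We find integers such that 30*x0 + 27*y0 = 3

Step 3: Scale the particular solution.
Multiply by 3/3 = 1:
x = 1, y = -1

Step 4: Verify.
30*(1) + 27*(-1) = 3 = 3 ✓

x = 1, y = -1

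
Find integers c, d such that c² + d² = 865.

We need to find integers c, d > 0 such that c² + d² = 865.
Trying c = 9: d² = 865 - 9² = 865 - 81 = 784
d = 28
Check: 9² + 28² = 81 + 784 = 865 ✓

865 = 9² + 28²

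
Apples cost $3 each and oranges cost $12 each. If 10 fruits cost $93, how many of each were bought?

Let a = apples, o = oranges.
a + o = 10
3a + 12o = 93
Substitute o = 10 - a:
3a + 12(10 - a) = 93
(3 - 12)a = 93 - 120
-9a = -27
a = 3, o = 10 - 3 = 7

Apples: 3, Oranges: 7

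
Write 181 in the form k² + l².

We need to find integers k, l > 0 such that k² + l² = 181.
Trying k = 9: l² = 181 - 9² = 181 - 81 = 100
l = 10
Check: 9² + 10² = 81 + 100 = 181 ✓

181 = 9² + 10²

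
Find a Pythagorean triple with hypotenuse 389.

We need a² + b² = 389² = 151321.
Trying: 189² + 340² = 35721 + 115600 = 151321 ✓

(189, 340, 389)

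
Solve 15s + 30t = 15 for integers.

Step 1: Check solvability.
gcd(15, 30) = 15
Since 15 divides 15, solutions exist.

Step 2: Apply extended Euclidean algorithm to find gcd.
We find integers such that 15*x0 + 30*y0 = 15

Step 3: Scale the particular solution.
Multiply by 15/15 = 1:
s = 1, t = 0

Step 4: Verify.
15*(1) + 30*(0) = 15 = 15 ✓

s = 1, t = 0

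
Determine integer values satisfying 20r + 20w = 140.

Step 1: Check solvability.
gcd(20, 20) = 20
Since 20 divides 140, solutions exist.

Step 2: Apply extended Euclidean algorithm to find gcd.
We find integers such that 20*x0 + 20*y0 = 20

Step 3: Scale the particular solution.
Multiply by 140/20 = 7:
r = 0, w = 7

Step 4: Verify.
20*(0) + 20*(7) = 140 = 140 ✓

r = 0, w = 7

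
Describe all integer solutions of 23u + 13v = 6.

Step 1: Compute gcd(23, 13) = 1.
Since 1 divides 6, solutions exist.

Step 2: Find a particular solution using extended Euclidean algorithm.
We get u₀ = 24, v₀ = -42.
Check: 23*24 + 13*-42 = 6 = 6 ✓

Step 3: Write the general solution.
u = 24 + (13/1)t = 24 + 13t
v = -42 - (23/1)t = -42 - 23t
for any integer t.

u = 24 + 13t, v = -42 - 23t for integer t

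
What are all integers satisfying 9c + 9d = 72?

Step 1: Compute gcd(9, 9) = 9.
Since 9 divides 72, solutions exist.

Step 2: Find a particular solution using extended Euclidean algorithm.
We get c₀ = 0, d₀ = 8.
Check: 9*0 + 9*8 = 72 = 72 ✓

Step 3: Write the general solution.
c = 0 + (9/9)t = 0 + 1t
d = 8 - (9/9)t = 8 - 1t
for any integer t.

c = 0 + 1t, d = 8 - 1t for integer t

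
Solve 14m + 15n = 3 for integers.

Step 1: Check solvability.
gcd(14, 15) = 1
Since 1 divides 3, solutions exist.

Step 2: Apply extended Euclidean algorithm to find gcd.
We find integers such that 14*x0 + 15*y0 = 1

Step 3: Scale the particular solution.
Multiply by 3/1 = 3:
m = -3, n = 3

Step 4: Verify.
14*(-3) + 15*(3) = 3 = 3 ✓

m = -3, n = 3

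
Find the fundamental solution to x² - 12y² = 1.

We seek the smallest positive integers (x, y) with x² - 12y² = 1, i.e., x² = 12y² + 1.
Try successive y values:
y = 1: x² = 12·1² + 1 = 13, not a perfect square
y = 2: x² = 12·2² + 1 = 49, x = 7 ✓

Verify: 7² - 12·2² = 49 - 48 = 1 ✓

x = 7, y = 2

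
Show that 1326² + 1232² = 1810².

Compute a² + b² = 1326² + 1232² = 1758276 + 1517824 = 3276100
Compute c² = 1810² = 3276100
Since 3276100 = 3276100, confirmed.

Yes, it is a Pythagorean triple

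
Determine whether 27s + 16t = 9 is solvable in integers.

Step 1: Compute gcd(27, 16).
gcd(27, 16) = 1

Step 2: Check divisibility.
Does 1 divide 9? 9 = 1 x 9, so yes.

By the theorem on linear Diophantine equations, 27s + 16t = 9 has integer solutions if and only if gcd(27, 16) divides 9. Since 1 | 9, solutions exist.

Yes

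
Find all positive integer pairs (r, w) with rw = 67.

The positive divisors of 67 are: 1, 67.
Each divisor d gives the pair (d, 67/d):
(1, 67), (67, 1)

(1, 67), (67, 1)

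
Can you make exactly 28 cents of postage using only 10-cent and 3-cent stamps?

We need non-negative x, y with 10x + 3y = 28.
gcd(10, 3) = 1 divides 28, so integer solutions exist.
Search for a non-negative one: x = 1 gives 3y = 28 - 10 = 18, so y = 6.
Check: 10·1 + 3·6 = 28 ✓

Yes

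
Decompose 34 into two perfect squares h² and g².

We need to find integers h, g > 0 such that h² + g² = 34.
Trying h = 3: g² = 34 - 3² = 34 - 9 = 25
g = 5
Check: 3² + 5² = 9 + 25 = 34 ✓

34 = 3² + 5²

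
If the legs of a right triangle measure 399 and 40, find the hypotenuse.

c² = a² + b² = 399² + 40² = 159201 + 1600 = 160801
c = 401

401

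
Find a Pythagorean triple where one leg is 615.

We need the other leg and hypotenuse such that 615² + x² = c².
Take x = 728, c = 953: 615² + 728² = 378225 + 529984 = 908209 = 953² ✓
Triple: (615, 728, 953)

(615, 728, 953)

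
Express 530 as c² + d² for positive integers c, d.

We need to find integers c, d > 0 such that c² + d² = 530.
Trying c = 1: d² = 530 - 1² = 530 - 1 = 529
d = 23
Check: 1² + 23² = 1 + 529 = 530 ✓

530 = 1² + 23²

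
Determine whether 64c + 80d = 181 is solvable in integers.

Step 1: Compute gcd(64, 80).
gcd(64, 80) = 16

Step 2: Check divisibility.
Does 16 divide 181? 181 = 16 x 11 + 5, so no.

By the theorem on linear Diophantine equations, 64c + 80d = 181 has integer solutions if and only if gcd(64, 80) divides 181. Since 16 does not divide 181, no solutions exist.

No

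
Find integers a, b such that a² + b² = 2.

We need to find integers a, b > 0 such that a² + b² = 2.
Trying a = 1: b² = 2 - 1² = 2 - 1 = 1
b = 1
Check: 1² + 1² = 1 + 1 = 2 ✓

2 = 1² + 1²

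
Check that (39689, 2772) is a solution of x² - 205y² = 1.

Compute x² = 39689² = 1575216721
Compute 205y² = 205·2772² = 205·7683984 = 1575216720
x² - 205y² = 1575216721 - 1575216720 = 1
Since this equals 1, (39689, 2772) is a solution.

Yes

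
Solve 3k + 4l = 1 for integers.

Step 1: Check solvability.
gcd(3, 4) = 1
Since 1 divides 1, solutions exist.

Step 2: Apply extended Euclidean algorithm to find gcd.
We find integers such that 3*x0 + 4*y0 = 1

Step 3: Scale the particular solution.
Multiply by 1/1 = 1:
k = -1, l = 1

Step 4: Verify.
3*(-1) + 4*(1) = 1 = 1 ✓

k = -1, l = 1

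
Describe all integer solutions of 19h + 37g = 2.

Step 1: Compute gcd(19, 37) = 1.
Since 1 divides 2, solutions exist.

Step 2: Find a particular solution using extended Euclidean algorithm.
We get h₀ = 4, g₀ = -2.
Check: 19*4 + 37*-2 = 2 = 2 ✓

Step 3: Write the general solution.
h = 4 + (37/1)t = 4 + 37t
g = -2 - (19/1)t = -2 - 19t
for any integer t.

h = 4 + 37t, g = -2 - 19t for integer t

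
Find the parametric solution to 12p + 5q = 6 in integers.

Step 1: Compute gcd(12, 5) = 1.
Since 1 divides 6, solutions exist.

Step 2: Find a particular solution using extended Euclidean algorithm.
We get p₀ = -12, q₀ = 30.
Check: 12*-12 + 5*30 = 6 = 6 ✓

Step 3: Write the general solution.
p = -12 + (5/1)t = -12 + 5t
q = 30 - (12/1)t = 30 - 12t
for any integer t.

p = -12 + 5t, q = 30 - 12t for integer t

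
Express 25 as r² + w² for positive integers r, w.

We need to find integers r, w > 0 such that r² + w² = 25.
Trying r = 3: w² = 25 - 3² = 25 - 9 = 16
w = 4
Check: 3² + 4² = 9 + 16 = 25 ✓

25 = 3² + 4²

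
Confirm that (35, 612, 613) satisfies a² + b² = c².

Compute a² + b² = 35² + 612² = 1225 + 374544 = 375769
Compute c² = 613² = 375769
Since 375769 = 375769, confirmed.

Yes, it is a Pythagorean triple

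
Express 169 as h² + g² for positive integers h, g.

We need to find integers h, g > 0 such that h² + g² = 169.
Trying h = 5: g² = 169 - 5² = 169 - 25 = 144
g = 12
Check: 5² + 12² = 25 + 144 = 169 ✓

169 = 5² + 12²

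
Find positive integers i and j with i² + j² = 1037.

We need to find integers i, j > 0 such that i² + j² = 1037.
Trying i = 14: j² = 1037 - 14² = 1037 - 196 = 841
j = 29
Check: 14² + 29² = 196 + 841 = 1037 ✓

1037 = 14² + 29²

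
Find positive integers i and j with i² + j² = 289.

We need to find integers i, j > 0 such that i² + j² = 289.
Trying i = 8: j² = 289 - 8² = 289 - 64 = 225
j = 15
Check: 8² + 15² = 64 + 225 = 289 ✓

289 = 8² + 15²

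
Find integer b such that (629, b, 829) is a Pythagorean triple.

b² = c² - a² = 829² - 629² = 687241 - 395641 = 291600
b = sqrt(291600) = 540

540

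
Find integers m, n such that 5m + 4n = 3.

Step 1: Check solvability.
gcd(5, 4) = 1
Since 1 divides 3, solutions exist.

Step 2: Apply extended Euclidean algorithm to find gcd.
We find integers such that 5*x0 + 4*y0 = 1

Step 3: Scale the particular solution.
Multiply by 3/1 = 3:
m = 3, n = -3

Step 4: Verify.
5*(3) + 4*(-3) = 3 = 3 ✓

m = 3, n = -3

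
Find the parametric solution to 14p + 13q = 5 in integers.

Step 1: Compute gcd(14, 13) = 1.
Since 1 divides 5, solutions exist.

Step 2: Find a particular solution using extended Euclidean algorithm.
We get p₀ = 5, q₀ = -5.
Check: 14*5 + 13*-5 = 5 = 5 ✓

Step 3: Write the general solution.
p = 5 + (13/1)t = 5 + 13t
q = -5 - (14/1)t = -5 - 14t
for any integer t.

p = 5 + 13t, q = -5 - 14t for integer t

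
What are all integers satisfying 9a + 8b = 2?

Step 1: Compute gcd(9, 8) = 1.
Since 1 divides 2, solutions exist.

Step 2: Find a particular solution using extended Euclidean algorithm.
We get a₀ = 2, b₀ = -2.
Check: 9*2 + 8*-2 = 2 = 2 ✓

Step 3: Write the general solution.
a = 2 + (8/1)t = 2 + 8t
b = -2 - (9/1)t = -2 - 9t
for any integer t.

a = 2 + 8t, b = -2 - 9t for integer t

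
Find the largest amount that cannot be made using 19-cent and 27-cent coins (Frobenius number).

For two coprime denominations a and b, the Frobenius number (largest value not representable as a non-negative combination) is ab - a - b.
Here gcd(19, 27) = 1, so they are coprime.
F(19, 27) = 19·27 - 19 - 27 = 513 - 46 = 467

467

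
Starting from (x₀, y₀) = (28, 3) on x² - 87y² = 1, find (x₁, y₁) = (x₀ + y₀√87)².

Solutions to x² - Dy² = 1 are generated by powers of (x₀ + y₀√D).
The next solution satisfies x₁ + y₁√87 = (x₀ + y₀√87)², giving:
x₁ = x₀² + 87y₀² = 28² + 87·3² = 784 + 783 = 1567
y₁ = 2x₀y₀ = 2·28·3 = 168

Verify: 1567² - 87·168² = 2455489 - 2455488 = 1 ✓

x = 1567, y = 168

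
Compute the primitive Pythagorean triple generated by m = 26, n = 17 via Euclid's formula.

a = m² - n² = 26² - 17² = 676 - 289 = 387
b = 2mn = 2·26·17 = 884
c = m² + n² = 676 + 289 = 965
Verify: 387² + 884² = 149769 + 781456 = 931225 = 965² ✓

(387, 884, 965)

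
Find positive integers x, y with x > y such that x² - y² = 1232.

Factor: x² - y² = (x+y)(x-y) = 1232.
We need two factors of 1232 with the same parity.
Use x+y = 616 and x-y = 2 (product 616·2 = 1232).
Adding: 2x = 618, so x = 309.
Subtracting: 2y = 614, so y = 307.
Check: 309² - 307² = 95481 - 94249 = 1232 ✓

x = 309, y = 307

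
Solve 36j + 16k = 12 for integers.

Step 1: Check solvability.
gcd(36, 16) = 4
Since 4 divides 12, solutions exist.

Step 2: Apply extended Euclidean algorithm to find gcd.
We find integers such that 36*x0 + 16*y0 = 4

Step 3: Scale the particular solution.
Multiply by 12/4 = 3:
j = 3, k = -6

Step 4: Verify.
36*(3) + 16*(-6) = 12 = 12 ✓

j = 3, k = -6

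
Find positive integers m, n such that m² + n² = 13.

Search for m with 13 - m² a perfect square.
m = 2: 13 - 2² = 13 - 4 = 9 = 3² ✓
So m = 2, n = 3.

m = 2, n = 3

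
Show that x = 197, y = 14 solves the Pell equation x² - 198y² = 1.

Compute x² = 197² = 38809
Compute 198y² = 198·14² = 198·196 = 38808
x² - 198y² = 38809 - 38808 = 1
Since this equals 1, (197, 14) is a solution.

Yes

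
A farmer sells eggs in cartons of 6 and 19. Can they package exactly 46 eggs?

We need non-negative a, b with 6a + 19b = 46.
gcd(6, 19) = 1 divides 46, but no a in [0, 7] gives non-negative b.

No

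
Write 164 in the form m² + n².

We need to find integers m, n > 0 such that m² + n² = 164.
Trying m = 8: n² = 164 - 8² = 164 - 64 = 100
n = 10
Check: 8² + 10² = 64 + 100 = 164 ✓

164 = 8² + 10²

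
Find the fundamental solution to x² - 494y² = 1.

We seek the smallest positive integers (x, y) with x² - 494y² = 1, i.e., x² = 494y² + 1.
Try successive y values:
y = 1: x² = 494·1² + 1 = 495, not a perfect square
y = 2: x² = 494·2² + 1 = 1977, not a perfect square
y = 3: x² = 494·3² + 1 = 4447, not a perfect square
... continuing the search (or via continued fractions) ...
y = 3286: x² = 494·3286² + 1 = 5334111225, x = 73035 ✓

Verify: 73035² - 494·3286² = 5334111225 - 5334111224 = 1 ✓

x = 73035, y = 3286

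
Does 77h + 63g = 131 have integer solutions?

Step 1: Compute gcd(77, 63).
gcd(77, 63) = 7

Step 2: Check divisibility.
Does 7 divide 131? 131 = 7 x 18 + 5, so no.

By the theorem on linear Diophantine equations, 77h + 63g = 131 has integer solutions if and only if gcd(77, 63) divides 131. Since 7 does not divide 131, no solutions exist.

No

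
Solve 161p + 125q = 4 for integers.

Step 1: Check solvability.
gcd(161, 125) = 1
Since 1 divides 4, solutions exist.

Step 2: Apply extended Euclidean algorithm to find gcd.
We find integers such that 161*x0 + 125*y0 = 1

Step 3: Scale the particular solution.
Multiply by 4/1 = 4:
p = -236, q = 304

Step 4: Verify.
161*(-236) + 125*(304) = 4 = 4 ✓

p = -236, q = 304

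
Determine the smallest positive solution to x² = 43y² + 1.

We seek the smallest positive integers (x, y) with x² - 43y² = 1, i.e., x² = 43y² + 1.
Try successive y values:
y = 1: x² = 43·1² + 1 = 44, not a perfect square
y = 2: x² = 43·2² + 1 = 173, not a perfect square
y = 3: x² = 43·3² + 1 = 388, not a perfect square
... continuing the search (or via continued fractions) ...
y = 531: x² = 43·531² + 1 = 12124324, x = 3482 ✓

Verify: 3482² - 43·531² = 12124324 - 12124323 = 1 ✓

x = 3482, y = 531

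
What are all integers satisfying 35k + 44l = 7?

Step 1: Compute gcd(35, 44) = 1.
Since 1 divides 7, solutions exist.

Step 2: Find a particular solution using extended Euclidean algorithm.
We get k₀ = -35, l₀ = 28.
Check: 35*-35 + 44*28 = 7 = 7 ✓

Step 3: Write the general solution.
k = -35 + (44/1)t = -35 + 44t
l = 28 - (35/1)t = 28 - 35t
for any integer t.

k = -35 + 44t, l = 28 - 35t for integer t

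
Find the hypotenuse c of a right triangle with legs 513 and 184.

c² = a² + b² = 513² + 184² = 263169 + 33856 = 297025
c = sqrt(297025) = 545

545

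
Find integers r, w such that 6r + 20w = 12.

Step 1: Check solvability.
gcd(6, 20) = 2
Since 2 divides 12, solutions exist.

Step 2: Apply extended Euclidean algorithm to find gcd.
We find integers such that 6*x0 + 20*y0 = 2

Step 3: Scale the particular solution.
Multiply by 12/2 = 6:
r = -18, w = 6

Step 4: Verify.
6*(-18) + 20*(6) = 12 = 12 ✓

r = -18, w = 6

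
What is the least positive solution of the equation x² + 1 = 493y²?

We need x² = 493y² - 1. Try successive y:
y = 1: x² = 493·1² - 1 = 492, not a perfect square
y = 2: x² = 493·2² - 1 = 1971, not a perfect square
y = 3: x² = 493·3² - 1 = 4436, not a perfect square
...
y = 30805: x² = 493·30805² - 1 = 467831376324 = 683982² ✓
Check: 683982² - 493·30805² = 467831376324 - 467831376325 = -1 ✓

x = 683982, y = 30805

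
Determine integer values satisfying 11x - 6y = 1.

Step 1: Check solvability.
gcd(11, 6) = 1
Since 1 divides 1, solutions exist.

Step 2: Apply extended Euclidean algorithm to find gcd.
We find integers such that 11*x0 + 6*y0 = 1

Step 3: Scale the particular solution.
Multiply by 1/1 = 1:
x = -1, y = -2

Step 4: Verify.
11*(-1) - 6*(-2) = 1 = 1 ✓

x = -1, y = -2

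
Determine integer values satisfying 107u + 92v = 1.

Step 1: Check solvability.
gcd(107, 92) = 1
Since 1 divides 1, solutions exist.

Step 2: Apply extended Euclidean algorithm to find gcd.
We find integers such that 107*x0 + 92*y0 = 1

Step 3: Scale the particular solution.
Multiply by 1/1 = 1:
u = 43, v = -50

Step 4: Verify.
107*(43) + 92*(-50) = 1 = 1 ✓

u = 43, v = -50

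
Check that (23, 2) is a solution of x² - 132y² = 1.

Compute x² = 23² = 529
Compute 132y² = 132·2² = 132·4 = 528
x² - 132y² = 529 - 528 = 1
Since this equals 1, (23, 2) is a solution.

Yes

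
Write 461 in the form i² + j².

We need to find integers i, j > 0 such that i² + j² = 461.
Trying i = 10: j² = 461 - 10² = 461 - 100 = 361
j = 19
Check: 10² + 19² = 100 + 361 = 461 ✓

461 = 10² + 19²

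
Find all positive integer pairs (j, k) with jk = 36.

The positive divisors of 36 are: 1, 2, 3, 4, 6, 9, 12, 18, 36.
Each divisor d gives the pair (d, 36/d):
(1, 36), (2, 18), (3, 12), (4, 9), (6, 6), (9, 4), (12, 3), (18, 2), (36, 1)

(1, 36), (2, 18), (3, 12), (4, 9), (6, 6), (9, 4), (12, 3), (18, 2), (36, 1)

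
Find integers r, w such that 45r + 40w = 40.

Step 1: Check solvability.
gcd(45, 40) = 5
Since 5 divides 40, solutions exist.

Step 2: Apply extended Euclidean algorithm to find gcd.
We find integers such that 45*x0 + 40*y0 = 5

Step 3: Scale the particular solution.
Multiply by 40/5 = 8:
r = 8, w = -8

Step 4: Verify.
45*(8) + 40*(-8) = 40 = 40 ✓

r = 8, w = -8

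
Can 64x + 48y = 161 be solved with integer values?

Step 1: Compute gcd(64, 48).
gcd(64, 48) = 16

Step 2: Check divisibility.
Does 16 divide 161? 161 = 16 x 10 + 1, so no.

By the theorem on linear Diophantine equations, 64x + 48y = 161 has integer solutions if and only if gcd(64, 48) divides 161. Since 16 does not divide 161, no solutions exist.

No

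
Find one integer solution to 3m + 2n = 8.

Step 1: Check solvability.
gcd(3, 2) = 1
Since 1 divides 8, solutions exist.

Step 2: Apply extended Euclidean algorithm to find gcd.
We find integers such that 3*x0 + 2*y0 = 1

Step 3: Scale the particular solution.
Multiply by 8/1 = 8:
m = 8, n = -8

Step 4: Verify.
3*(8) + 2*(-8) = 8 = 8 ✓

m = 8, n = -8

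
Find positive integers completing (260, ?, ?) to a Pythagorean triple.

We need the other leg and hypotenuse such that 260² + x² = c².
Take x = 69, c = 269: 260² + 69² = 67600 + 4761 = 72361 = 269² ✓
Triple: (69, 260, 269)

(69, 260, 269)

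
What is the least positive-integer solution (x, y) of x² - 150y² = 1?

We seek the smallest positive integers (x, y) with x² - 150y² = 1, i.e., x² = 150y² + 1.
Try successive y values:
y = 1: x² = 150·1² + 1 = 151, not a perfect square
y = 2: x² = 150·2² + 1 = 601, not a perfect square
y = 3: x² = 150·3² + 1 = 1351, not a perfect square
... continuing the search (or via continued fractions) ...
y = 4: x² = 150·4² + 1 = 2401, x = 49 ✓

Verify: 49² - 150·4² = 2401 - 2400 = 1 ✓

x = 49, y = 4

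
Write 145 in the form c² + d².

We need to find integers c, d > 0 such that c² + d² = 145.
Trying c = 1: d² = 145 - 1² = 145 - 1 = 144
d = 12
Check: 1² + 12² = 1 + 144 = 145 ✓

145 = 1² + 12²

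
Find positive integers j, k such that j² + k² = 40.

Search for j with 40 - j² a perfect square.
j = 2: 40 - 2² = 40 - 4 = 36 = 6² ✓
So j = 2, k = 6.

j = 2, k = 6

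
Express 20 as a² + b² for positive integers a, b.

We need to find integers a, b > 0 such that a² + b² = 20.
Trying a = 2: b² = 20 - 2² = 20 - 4 = 16
b = 4
Check: 2² + 4² = 4 + 16 = 20 ✓

20 = 2² + 4²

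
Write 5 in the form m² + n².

We need to find integers m, n > 0 such that m² + n² = 5.
Trying m = 1: n² = 5 - 1² = 5 - 1 = 4
n = 2
Check: 1² + 2² = 1 + 4 = 5 ✓

5 = 1² + 2²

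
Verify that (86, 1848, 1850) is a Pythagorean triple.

Compute a² + b²:
86² + 1848² = 7396 + 3415104 = 3422500
Compute c²:
1850² = 3422500
Since 3422500 = 3422500, it is a Pythagorean triple.

Yes, it is a Pythagorean triple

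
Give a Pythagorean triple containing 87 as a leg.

We need the other leg and hypotenuse such that 87² + x² = c².
Take x = 416, c = 425: 87² + 416² = 7569 + 173056 = 180625 = 425² ✓
Triple: (87, 416, 425)

(87, 416, 425)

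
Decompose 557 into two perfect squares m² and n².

We need to find integers m, n > 0 such that m² + n² = 557.
Trying m = 14: n² = 557 - 14² = 557 - 196 = 361
n = 19
Check: 14² + 19² = 196 + 361 = 557 ✓

557 = 14² + 19²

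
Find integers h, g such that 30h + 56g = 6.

Step 1: Check solvability.
gcd(30, 56) = 2
Since 2 divides 6, solutions exist.

Step 2: Apply extended Euclidean algorithm to find gcd.
We find integers such that 30*x0 + 56*y0 = 2

Step 3: Scale the particular solution.
Multiply by 6/2 = 3:
h = -39, g = 21

Step 4: Verify.
30*(-39) + 56*(21) = 6 = 6 ✓

h = -39, g = 21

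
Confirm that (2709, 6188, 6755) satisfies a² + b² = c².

Compute a² + b² = 2709² + 6188² = 7338681 + 38291344 = 45630025
Compute c² = 6755² = 45630025
Since 45630025 = 45630025, confirmed.

Yes, it is a Pythagorean triple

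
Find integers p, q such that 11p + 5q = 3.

Step 1: Check solvability.
gcd(11, 5) = 1
Since 1 divides 3, solutions exist.

Step 2: Apply extended Euclidean algorithm to find gcd.
We find integers such that 11*x0 + 5*y0 = 1

Step 3: Scale the particular solution.
Multiply by 3/1 = 3:
p = 3, q = -6

Step 4: Verify.
11*(3) + 5*(-6) = 3 = 3 ✓

p = 3, q = -6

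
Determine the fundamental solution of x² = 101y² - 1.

We need x² = 101y² - 1. Try successive y:
y = 1: x² = 101·1² - 1 = 100 = 10² ✓
Check: 10² - 101·1² = 100 - 101 = -1 ✓

x = 10, y = 1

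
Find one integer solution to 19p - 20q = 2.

Step 1: Check solvability.
gcd(19, 20) = 1
Since 1 divides 2, solutions exist.

Step 2: Apply extended Euclidean algorithm to find gcd.
We find integers such that 19*x0 + 20*y0 = 1

Step 3: Scale the particular solution.
Multiply by 2/1 = 2:
p = -2, q = -2

Step 4: Verify.
19*(-2) - 20*(-2) = 2 = 2 ✓

p = -2, q = -2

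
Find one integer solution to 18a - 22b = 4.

Step 1: Check solvability.
gcd(18, 22) = 2
Since 2 divides 4, solutions exist.

Step 2: Apply extended Euclidean algorithm to find gcd.
We find integers such that 18*x0 + 22*y0 = 2

Step 3: Scale the particular solution.
Multiply by 4/2 = 2:
a = 10, b = 8

Step 4: Verify.
18*(10) - 22*(8) = 4 = 4 ✓

a = 10, b = 8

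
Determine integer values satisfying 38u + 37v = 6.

Step 1: Check solvability.
gcd(38, 37) = 1
Since 1 divides 6, solutions exist.

Step 2: Apply extended Euclidean algorithm to find gcd.
We find integers such that 38*x0 + 37*y0 = 1

Step 3: Scale the particular solution.
Multiply by 6/1 = 6:
u = 6, v = -6

Step 4: Verify.
38*(6) + 37*(-6) = 6 = 6 ✓

u = 6, v = -6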